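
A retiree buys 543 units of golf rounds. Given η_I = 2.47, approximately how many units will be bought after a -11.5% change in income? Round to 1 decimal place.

%ΔQ ≈ η × %ΔI = 2.47 × (-11.5%) = -28.405%.
New Q ≈ 543 × (1 − 0.28405) = 388.8.

388.8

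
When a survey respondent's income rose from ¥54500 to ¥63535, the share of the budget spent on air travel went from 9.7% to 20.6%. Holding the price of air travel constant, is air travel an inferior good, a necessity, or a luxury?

The budget share rises as income rises, so η > 1.

luxury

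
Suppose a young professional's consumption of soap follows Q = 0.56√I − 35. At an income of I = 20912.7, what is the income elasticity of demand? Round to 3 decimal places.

At I = 20912.7: Q = 45.983.
dQ/dI = 0.56/(2√I) = 0.00193621 at this income.
η = (dQ/dI)·(I/Q) = 0.00193621 × (20912.7/45.983) = 0.881.

0.881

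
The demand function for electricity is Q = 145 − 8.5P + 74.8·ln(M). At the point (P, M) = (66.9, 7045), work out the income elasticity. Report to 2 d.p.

At P = 66.9, M = 7045: Q = 239.083.
Holding P constant, ∂Q/∂M = 74.8/M = 0.0106175.
η_M = (∂Q/∂M)·(M/Q) = 0.0106175 × (7045/239.083) = 0.31.

0.31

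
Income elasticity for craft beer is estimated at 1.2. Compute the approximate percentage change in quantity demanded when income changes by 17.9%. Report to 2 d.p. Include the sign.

%ΔQ ≈ η × %ΔI = 1.2 × 17.9% = 21.48%.

21.48%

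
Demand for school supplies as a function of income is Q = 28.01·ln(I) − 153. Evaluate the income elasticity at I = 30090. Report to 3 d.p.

At I = 30090: Q = 135.838.
dQ/dI = 28.01/I = 0.000930874 at this income.
η = (dQ/dI)·(I/Q) = 0.000930874 × (30090/135.838) = 0.206.

0.206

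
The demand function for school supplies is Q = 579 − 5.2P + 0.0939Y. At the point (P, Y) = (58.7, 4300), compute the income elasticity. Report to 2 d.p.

At P = 58.7, Y = 4300: Q = 677.530.
Holding P constant, ∂Q/∂Y = 0.0939.
η_Y = (∂Q/∂Y)·(Y/Q) = 0.0939 × (4300/677.530) = 0.60.

0.60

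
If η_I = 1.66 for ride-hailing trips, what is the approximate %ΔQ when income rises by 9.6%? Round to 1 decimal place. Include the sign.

15.9%

%ΔQ ≈ η × %ΔI = 1.66 × 9.6% = 15.9%.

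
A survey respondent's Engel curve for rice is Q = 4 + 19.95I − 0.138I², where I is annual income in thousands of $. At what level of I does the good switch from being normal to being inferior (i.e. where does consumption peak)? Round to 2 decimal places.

72.28

dQ/dI = 19.95 − 0.276I.
The good is inferior where dQ/dI < 0. Setting dQ/dI = 0 gives I = 19.95 / 0.276 = 72.28.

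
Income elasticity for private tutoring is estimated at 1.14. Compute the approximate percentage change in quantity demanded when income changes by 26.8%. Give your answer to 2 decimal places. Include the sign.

%ΔQ ≈ η × %ΔI = 1.14 × 26.8% = 30.55%.

30.55%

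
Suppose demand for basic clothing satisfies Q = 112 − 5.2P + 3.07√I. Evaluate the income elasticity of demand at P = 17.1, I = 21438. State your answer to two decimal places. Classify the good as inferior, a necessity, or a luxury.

At P = 17.1, I = 21438: Q = 472.581.
Holding P constant, ∂Q/∂I = 3.07/(2√I) = 0.0104837.
η_I = (∂Q/∂I)·(I/Q) = 0.0104837 × (21438/472.581) = 0.48.
Since 0 < η < 1, this is a necessity.

0.48 (necessity)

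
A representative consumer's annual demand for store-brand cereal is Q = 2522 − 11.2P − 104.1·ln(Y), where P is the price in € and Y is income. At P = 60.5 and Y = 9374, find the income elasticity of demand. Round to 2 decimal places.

-0.12

At P = 60.5, Y = 9374: Q = 892.333.
Holding P constant, ∂Q/∂Y = -104.1/Y = -0.0111052.
η_Y = (∂Q/∂Y)·(Y/Q) = -0.0111052 × (9374/892.333) = -0.12.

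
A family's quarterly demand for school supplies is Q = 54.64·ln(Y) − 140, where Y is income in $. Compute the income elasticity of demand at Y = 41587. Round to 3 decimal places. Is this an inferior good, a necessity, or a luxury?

At Y = 41587: Q = 441.126.
dQ/dY = 54.64/Y = 0.00131387 at this income.
η = (dQ/dY)·(Y/Q) = 0.00131387 × (41587/441.126) = 0.124.
Since 0 < η < 1, the good is a necessity.

0.124 (necessity)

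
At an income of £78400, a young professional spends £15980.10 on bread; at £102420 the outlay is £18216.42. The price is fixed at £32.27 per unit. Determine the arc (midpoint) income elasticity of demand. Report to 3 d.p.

With a constant price, Q₁ = 15980.10/32.27 = 495.200 and Q₂ = 18216.42/32.27 = 564.500 (equivalently, work directly with expenditure since P cancels).
Midpoint %ΔQ = (18216.42 − 15980.10)/17098.26 = 0.13079; midpoint %ΔI = (102420 − 78400)/90410 = 0.26568.
η = 0.13079 / 0.26568 = 0.492.

0.492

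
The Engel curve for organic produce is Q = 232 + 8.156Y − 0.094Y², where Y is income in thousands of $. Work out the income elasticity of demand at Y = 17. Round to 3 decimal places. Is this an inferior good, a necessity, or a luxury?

At Y = 17: Q = 343.4860.
dQ/dY = 8.156 − 0.188Y = 4.96000.
η = (dQ/dY)·(Y/Q) = 4.96000 × (17/343.4860) = 0.245.
0 < η < 1 ⇒ necessity.

0.245 (necessity)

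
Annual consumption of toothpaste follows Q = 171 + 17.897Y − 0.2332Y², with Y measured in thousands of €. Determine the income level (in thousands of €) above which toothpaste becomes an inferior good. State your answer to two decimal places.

dQ/dY = 17.897 − 0.4664Y.
The good is inferior where dQ/dY < 0. Setting dQ/dY = 0 gives Y = 17.897 / 0.4664 = 38.37.

38.37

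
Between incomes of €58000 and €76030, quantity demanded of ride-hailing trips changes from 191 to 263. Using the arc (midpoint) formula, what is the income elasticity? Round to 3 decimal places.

1.179

ΔQ = 263 − 191 = 72; midpoint Q̄ = (191 + 263)/2 = 227.
ΔI = 76030 − 58000 = 18030; midpoint Ī = (58000 + 76030)/2 = 67015.
η = (ΔQ/Q̄) ÷ (ΔI/Ī) = (72/227) ÷ (18030/67015) = 1.179.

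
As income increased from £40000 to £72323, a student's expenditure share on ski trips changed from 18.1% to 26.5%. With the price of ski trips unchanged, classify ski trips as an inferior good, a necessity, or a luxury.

The budget share rises as income rises, so η > 1.

luxury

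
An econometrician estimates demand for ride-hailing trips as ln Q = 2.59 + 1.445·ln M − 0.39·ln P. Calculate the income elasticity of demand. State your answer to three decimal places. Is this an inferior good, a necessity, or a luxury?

In a log-linear demand, the coefficient on ln M is the income elasticity.
So η = 1.445.
η > 1 ⇒ luxury.

1.445 (luxury)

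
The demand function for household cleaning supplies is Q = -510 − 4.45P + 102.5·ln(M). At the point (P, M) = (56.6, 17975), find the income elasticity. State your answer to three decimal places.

At P = 56.6, M = 17975: Q = 242.296.
Holding P constant, ∂Q/∂M = 102.5/M = 0.00570236.
η_M = (∂Q/∂M)·(M/Q) = 0.00570236 × (17975/242.296) = 0.423.

0.423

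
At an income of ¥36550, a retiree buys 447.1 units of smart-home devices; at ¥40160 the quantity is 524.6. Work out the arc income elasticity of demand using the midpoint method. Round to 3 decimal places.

ΔQ = 524.6 − 447.1 = 77.5; midpoint Q̄ = (447.1 + 524.6)/2 = 485.85.
ΔI = 40160 − 36550 = 3610; midpoint Ī = (36550 + 40160)/2 = 38355.
η = (ΔQ/Q̄) ÷ (ΔI/Ī) = (77.5/485.85) ÷ (3610/38355) = 1.695.

1.695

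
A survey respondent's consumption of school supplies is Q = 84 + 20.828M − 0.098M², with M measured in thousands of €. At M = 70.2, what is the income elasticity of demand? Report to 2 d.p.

At M = 70.2: Q = 1063.1777.
dQ/dM = 20.828 − 0.196M = 7.06880.
η = (dQ/dM)·(M/Q) = 7.06880 × (70.2/1063.1777) = 0.47.

0.47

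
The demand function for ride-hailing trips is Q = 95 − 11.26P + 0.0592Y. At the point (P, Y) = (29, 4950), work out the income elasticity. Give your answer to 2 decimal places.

At P = 29, Y = 4950: Q = 61.500.
Holding P constant, ∂Q/∂Y = 0.0592.
η_Y = (∂Q/∂Y)·(Y/Q) = 0.0592 × (4950/61.500) = 4.76.

4.76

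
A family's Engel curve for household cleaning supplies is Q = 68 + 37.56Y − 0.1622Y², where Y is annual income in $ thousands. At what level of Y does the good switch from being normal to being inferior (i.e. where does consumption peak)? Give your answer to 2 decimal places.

dQ/dY = 37.56 − 0.3244Y.
The good is inferior where dQ/dY < 0. Setting dQ/dY = 0 gives Y = 37.56 / 0.3244 = 115.78.

115.78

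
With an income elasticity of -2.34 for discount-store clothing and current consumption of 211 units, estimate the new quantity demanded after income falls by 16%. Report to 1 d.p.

%ΔQ ≈ η × %ΔI = -2.34 × (-16%) = 37.44%.
New Q ≈ 211 × (1 + 0.3744) = 290.0.

290.0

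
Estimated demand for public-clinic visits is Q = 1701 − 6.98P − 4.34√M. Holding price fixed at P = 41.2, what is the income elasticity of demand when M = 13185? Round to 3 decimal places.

At P = 41.2, M = 13185: Q = 915.079.
Holding P constant, ∂Q/∂M = -4.34/(2√M) = -0.0188982.
η_M = (∂Q/∂M)·(M/Q) = -0.0188982 × (13185/915.079) = -0.272.

-0.272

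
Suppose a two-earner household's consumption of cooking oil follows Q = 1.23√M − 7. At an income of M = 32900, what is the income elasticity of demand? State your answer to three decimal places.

0.516

At M = 32900: Q = 216.102.
dQ/dM = 1.23/(2√M) = 0.0033906 at this income.
η = (dQ/dM)·(M/Q) = 0.0033906 × (32900/216.102) = 0.516.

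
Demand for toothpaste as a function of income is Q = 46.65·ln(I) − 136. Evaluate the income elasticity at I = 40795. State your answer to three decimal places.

0.130

At I = 40795: Q = 359.251.
dQ/dI = 46.65/I = 0.00114352 at this income.
η = (dQ/dI)·(I/Q) = 0.00114352 × (40795/359.251) = 0.130.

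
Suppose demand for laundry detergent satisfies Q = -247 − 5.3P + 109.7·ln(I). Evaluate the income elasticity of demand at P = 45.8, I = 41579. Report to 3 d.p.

At P = 45.8, I = 41579: Q = 676.958.
Holding P constant, ∂Q/∂I = 109.7/I = 0.00263835.
η_I = (∂Q/∂I)·(I/Q) = 0.00263835 × (41579/676.958) = 0.162.

0.162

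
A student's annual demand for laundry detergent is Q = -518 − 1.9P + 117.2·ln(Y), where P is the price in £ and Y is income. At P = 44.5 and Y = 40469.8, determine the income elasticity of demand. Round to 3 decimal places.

At P = 44.5, Y = 40469.8: Q = 640.744.
Holding P constant, ∂Q/∂Y = 117.2/Y = 0.00289599.
η_Y = (∂Q/∂Y)·(Y/Q) = 0.00289599 × (40469.8/640.744) = 0.183.

0.183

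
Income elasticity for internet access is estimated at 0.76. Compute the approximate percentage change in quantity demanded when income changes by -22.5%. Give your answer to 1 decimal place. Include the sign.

%ΔQ ≈ η × %ΔI = 0.76 × (-22.5%) = -17.1%.

-17.1%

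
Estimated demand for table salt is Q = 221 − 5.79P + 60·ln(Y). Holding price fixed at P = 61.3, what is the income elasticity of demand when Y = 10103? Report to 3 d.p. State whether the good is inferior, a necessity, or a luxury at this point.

0.143 (necessity)

At P = 61.3, Y = 10103: Q = 419.308.
Holding P constant, ∂Q/∂Y = 60/Y = 0.00593883.
η_Y = (∂Q/∂Y)·(Y/Q) = 0.00593883 × (10103/419.308) = 0.143.
Since 0 < η < 1, this is a necessity.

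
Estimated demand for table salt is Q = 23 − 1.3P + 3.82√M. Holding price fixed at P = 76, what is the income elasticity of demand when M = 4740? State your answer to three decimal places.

0.702

At P = 76, M = 4740: Q = 187.198.
Holding P constant, ∂Q/∂M = 3.82/(2√M) = 0.0277424.
η_M = (∂Q/∂M)·(M/Q) = 0.0277424 × (4740/187.198) = 0.702.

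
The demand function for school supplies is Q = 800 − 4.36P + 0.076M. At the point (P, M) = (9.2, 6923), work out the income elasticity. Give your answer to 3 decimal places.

0.409

At P = 9.2, M = 6923: Q = 1286.036.
Holding P constant, ∂Q/∂M = 0.076.
η_M = (∂Q/∂M)·(M/Q) = 0.076 × (6923/1286.036) = 0.409.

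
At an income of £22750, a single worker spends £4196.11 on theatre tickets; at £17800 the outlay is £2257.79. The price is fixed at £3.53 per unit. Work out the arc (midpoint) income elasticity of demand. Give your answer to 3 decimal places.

With a constant price, Q₁ = 4196.11/3.53 = 1188.700 and Q₂ = 2257.79/3.53 = 639.601 (equivalently, work directly with expenditure since P cancels).
Midpoint %ΔQ = (2257.79 − 4196.11)/3226.95 = -0.60067; midpoint %ΔI = (17800 − 22750)/20275 = -0.24414.
η = -0.60067 / -0.24414 = 2.460.

2.460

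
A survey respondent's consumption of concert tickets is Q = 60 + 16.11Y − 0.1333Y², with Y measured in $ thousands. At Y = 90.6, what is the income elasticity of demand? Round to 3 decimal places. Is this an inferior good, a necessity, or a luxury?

-1.713 (inferior good)

At Y = 90.6: Q = 425.3916.
dQ/dY = 16.11 − 0.2666Y = -8.04396.
η = (dQ/dY)·(Y/Q) = -8.04396 × (90.6/425.3916) = -1.713.
η < 0 ⇒ inferior good.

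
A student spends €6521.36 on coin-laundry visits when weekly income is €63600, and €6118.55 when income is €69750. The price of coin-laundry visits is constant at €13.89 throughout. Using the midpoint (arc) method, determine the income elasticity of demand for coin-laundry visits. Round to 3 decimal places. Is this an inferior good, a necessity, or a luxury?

With a constant price, Q₁ = 6521.36/13.89 = 469.500 and Q₂ = 6118.55/13.89 = 440.500 (equivalently, work directly with expenditure since P cancels).
Midpoint %ΔQ = (6118.55 − 6521.36)/6319.96 = -0.06374; midpoint %ΔI = (69750 − 63600)/66675 = 0.09224.
η = -0.06374 / 0.09224 = -0.691.
η < 0 ⇒ inferior good.

-0.691 (inferior good)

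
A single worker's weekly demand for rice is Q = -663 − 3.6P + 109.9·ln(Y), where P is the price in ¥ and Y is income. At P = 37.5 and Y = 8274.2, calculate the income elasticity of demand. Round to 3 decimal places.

0.568

At P = 37.5, Y = 8274.2: Q = 193.397.
Holding P constant, ∂Q/∂Y = 109.9/Y = 0.0132823.
η_Y = (∂Q/∂Y)·(Y/Q) = 0.0132823 × (8274.2/193.397) = 0.568.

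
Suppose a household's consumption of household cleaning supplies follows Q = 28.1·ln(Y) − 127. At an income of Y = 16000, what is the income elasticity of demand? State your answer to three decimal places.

0.194

At Y = 16000: Q = 145.018.
dQ/dY = 28.1/Y = 0.00175625 at this income.
η = (dQ/dY)·(Y/Q) = 0.00175625 × (16000/145.018) = 0.194.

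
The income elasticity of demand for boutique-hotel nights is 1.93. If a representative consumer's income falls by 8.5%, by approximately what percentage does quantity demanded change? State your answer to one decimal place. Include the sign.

-16.4%

%ΔQ ≈ η × %ΔI = 1.93 × (-8.5%) = -16.4%.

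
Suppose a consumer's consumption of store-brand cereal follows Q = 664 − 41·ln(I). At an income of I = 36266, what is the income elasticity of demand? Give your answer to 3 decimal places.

-0.176

At I = 36266: Q = 233.556.
dQ/dI = -41/I = -0.00113054 at this income.
η = (dQ/dI)·(I/Q) = -0.00113054 × (36266/233.556) = -0.176.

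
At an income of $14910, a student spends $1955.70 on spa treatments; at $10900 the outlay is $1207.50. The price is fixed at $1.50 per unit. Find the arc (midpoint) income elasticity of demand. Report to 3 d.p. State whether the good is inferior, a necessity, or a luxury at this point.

1.522 (luxury)

With a constant price, Q₁ = 1955.70/1.50 = 1303.800 and Q₂ = 1207.50/1.50 = 805.000 (equivalently, work directly with expenditure since P cancels).
Midpoint %ΔQ = (1207.50 − 1955.70)/1581.60 = -0.47307; midpoint %ΔI = (10900 − 14910)/12905 = -0.31073.
η = -0.47307 / -0.31073 = 1.522.
η > 1 ⇒ luxury.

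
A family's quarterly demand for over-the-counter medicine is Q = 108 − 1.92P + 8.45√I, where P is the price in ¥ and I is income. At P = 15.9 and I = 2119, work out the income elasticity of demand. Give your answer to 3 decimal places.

0.417

At P = 15.9, I = 2119: Q = 466.447.
Holding P constant, ∂Q/∂I = 8.45/(2√I) = 0.0917828.
η_I = (∂Q/∂I)·(I/Q) = 0.0917828 × (2119/466.447) = 0.417.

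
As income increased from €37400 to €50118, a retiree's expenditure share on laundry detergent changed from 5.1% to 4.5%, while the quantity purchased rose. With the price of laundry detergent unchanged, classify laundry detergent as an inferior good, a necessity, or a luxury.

necessity

Quantity rises but the budget share falls as income rises, so 0 < η < 1.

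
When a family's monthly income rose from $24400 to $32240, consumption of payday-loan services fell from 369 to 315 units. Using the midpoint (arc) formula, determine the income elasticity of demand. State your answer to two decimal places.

ΔQ = 315 − 369 = -54; midpoint Q̄ = (369 + 315)/2 = 342.
ΔI = 32240 − 24400 = 7840; midpoint Ī = (24400 + 32240)/2 = 28320.
η = (ΔQ/Q̄) ÷ (ΔI/Ī) = (-54/342) ÷ (7840/28320) = -0.57.

-0.57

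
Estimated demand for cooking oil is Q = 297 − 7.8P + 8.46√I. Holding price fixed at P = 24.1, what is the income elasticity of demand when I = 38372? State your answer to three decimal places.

0.469

At P = 24.1, I = 38372: Q = 1766.230.
Holding P constant, ∂Q/∂I = 8.46/(2√I) = 0.021594.
η_I = (∂Q/∂I)·(I/Q) = 0.021594 × (38372/1766.230) = 0.469.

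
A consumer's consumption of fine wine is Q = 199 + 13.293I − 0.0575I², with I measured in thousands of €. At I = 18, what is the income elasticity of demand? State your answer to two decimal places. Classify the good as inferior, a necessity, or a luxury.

At I = 18: Q = 419.6440.
dQ/dI = 13.293 − 0.115I = 11.22300.
η = (dQ/dI)·(I/Q) = 11.22300 × (18/419.6440) = 0.48.
0 < η < 1 ⇒ necessity.

0.48 (necessity)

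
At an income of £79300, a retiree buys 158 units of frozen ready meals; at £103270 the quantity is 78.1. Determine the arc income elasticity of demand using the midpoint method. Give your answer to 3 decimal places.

ΔQ = 78.1 − 158 = -79.9; midpoint Q̄ = (158 + 78.1)/2 = 118.05.
ΔI = 103270 − 79300 = 23970; midpoint Ī = (79300 + 103270)/2 = 91285.
η = (ΔQ/Q̄) ÷ (ΔI/Ī) = (-79.9/118.05) ÷ (23970/91285) = -2.578.

-2.578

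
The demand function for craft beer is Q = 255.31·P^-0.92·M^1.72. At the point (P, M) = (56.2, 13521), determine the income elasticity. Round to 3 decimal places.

1.720

For a multiplicative demand Q = A·P^α·M^β, the income elasticity is β everywhere.
Here β = 1.72, so η = 1.720.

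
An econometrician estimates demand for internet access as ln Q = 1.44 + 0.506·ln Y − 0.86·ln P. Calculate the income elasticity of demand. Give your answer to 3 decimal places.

In a log-linear demand, the coefficient on ln Y is the income elasticity.
So η = 0.506.

0.506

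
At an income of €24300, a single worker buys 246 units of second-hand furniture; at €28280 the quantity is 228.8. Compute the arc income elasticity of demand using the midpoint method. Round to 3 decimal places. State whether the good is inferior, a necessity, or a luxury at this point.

ΔQ = 228.8 − 246 = -17.2; midpoint Q̄ = (246 + 228.8)/2 = 237.4.
ΔI = 28280 − 24300 = 3980; midpoint Ī = (24300 + 28280)/2 = 26290.
η = (ΔQ/Q̄) ÷ (ΔI/Ī) = (-17.2/237.4) ÷ (3980/26290) = -0.479.
η < 0 ⇒ inferior good.

-0.479 (inferior good)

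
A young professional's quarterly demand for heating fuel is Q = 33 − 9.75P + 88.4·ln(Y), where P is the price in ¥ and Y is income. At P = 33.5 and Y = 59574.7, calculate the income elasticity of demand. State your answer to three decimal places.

0.130

At P = 33.5, Y = 59574.7: Q = 678.332.
Holding P constant, ∂Q/∂Y = 88.4/Y = 0.00148385.
η_Y = (∂Q/∂Y)·(Y/Q) = 0.00148385 × (59574.7/678.332) = 0.130.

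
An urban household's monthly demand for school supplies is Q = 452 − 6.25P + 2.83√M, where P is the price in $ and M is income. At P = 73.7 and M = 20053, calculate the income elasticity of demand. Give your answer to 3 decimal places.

At P = 73.7, M = 20053: Q = 392.127.
Holding P constant, ∂Q/∂M = 2.83/(2√M) = 0.00999233.
η_M = (∂Q/∂M)·(M/Q) = 0.00999233 × (20053/392.127) = 0.511.

0.511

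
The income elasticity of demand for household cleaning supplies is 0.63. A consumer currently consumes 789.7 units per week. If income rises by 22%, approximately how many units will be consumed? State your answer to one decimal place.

899.2

%ΔQ ≈ η × %ΔI = 0.63 × 22% = 13.86%.
New Q ≈ 789.7 × (1 + 0.1386) = 899.2.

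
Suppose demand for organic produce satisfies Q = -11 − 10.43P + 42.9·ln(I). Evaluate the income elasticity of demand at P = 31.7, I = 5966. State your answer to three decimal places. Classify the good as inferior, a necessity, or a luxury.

1.369 (luxury)

At P = 31.7, I = 5966: Q = 31.334.
Holding P constant, ∂Q/∂I = 42.9/I = 0.00719075.
η_I = (∂Q/∂I)·(I/Q) = 0.00719075 × (5966/31.334) = 1.369.
Since η > 1, this is a luxury.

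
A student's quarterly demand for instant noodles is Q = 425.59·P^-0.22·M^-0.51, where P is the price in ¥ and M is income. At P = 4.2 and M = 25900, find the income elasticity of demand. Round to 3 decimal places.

For a multiplicative demand Q = A·P^α·M^β, the income elasticity is β everywhere.
Here β = -0.51, so η = -0.510.

-0.510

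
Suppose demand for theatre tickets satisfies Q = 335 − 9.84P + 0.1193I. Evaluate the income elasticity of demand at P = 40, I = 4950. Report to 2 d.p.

1.11

At P = 40, I = 4950: Q = 531.935.
Holding P constant, ∂Q/∂I = 0.1193.
η_I = (∂Q/∂I)·(I/Q) = 0.1193 × (4950/531.935) = 1.11.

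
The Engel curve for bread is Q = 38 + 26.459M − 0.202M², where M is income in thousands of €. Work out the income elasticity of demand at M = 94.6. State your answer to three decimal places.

At M = 94.6: Q = 733.2911.
dQ/dM = 26.459 − 0.404M = -11.75940.
η = (dQ/dM)·(M/Q) = -11.75940 × (94.6/733.2911) = -1.517.

-1.517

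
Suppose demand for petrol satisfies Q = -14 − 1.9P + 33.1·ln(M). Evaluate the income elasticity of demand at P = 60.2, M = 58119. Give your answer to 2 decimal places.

0.14

At P = 60.2, M = 58119: Q = 234.735.
Holding P constant, ∂Q/∂M = 33.1/M = 0.000569521.
η_M = (∂Q/∂M)·(M/Q) = 0.000569521 × (58119/234.735) = 0.14.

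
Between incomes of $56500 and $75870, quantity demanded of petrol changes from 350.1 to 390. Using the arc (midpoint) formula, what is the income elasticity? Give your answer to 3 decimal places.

ΔQ = 390 − 350.1 = 39.9; midpoint Q̄ = (350.1 + 390)/2 = 370.05.
ΔI = 75870 − 56500 = 19370; midpoint Ī = (56500 + 75870)/2 = 66185.
η = (ΔQ/Q̄) ÷ (ΔI/Ī) = (39.9/370.05) ÷ (19370/66185) = 0.368.

0.368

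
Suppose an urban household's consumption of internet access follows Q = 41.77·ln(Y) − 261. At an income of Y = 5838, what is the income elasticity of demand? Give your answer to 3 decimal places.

At Y = 5838: Q = 101.235.
dQ/dY = 41.77/Y = 0.00715485 at this income.
η = (dQ/dY)·(Y/Q) = 0.00715485 × (5838/101.235) = 0.413.

0.413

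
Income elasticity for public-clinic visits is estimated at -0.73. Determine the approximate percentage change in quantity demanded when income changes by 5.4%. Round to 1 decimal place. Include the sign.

-3.9%

%ΔQ ≈ η × %ΔI = -0.73 × 5.4% = -3.9%.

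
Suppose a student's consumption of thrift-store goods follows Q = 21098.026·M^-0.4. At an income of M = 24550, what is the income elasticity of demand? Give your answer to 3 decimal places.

For Q = A·M^β the income elasticity is constant and equal to β.
Here β = -0.4, so η = -0.400.

-0.400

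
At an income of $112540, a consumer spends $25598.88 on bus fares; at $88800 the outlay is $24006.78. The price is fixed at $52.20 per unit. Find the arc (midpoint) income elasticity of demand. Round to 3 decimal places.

With a constant price, Q₁ = 25598.88/52.20 = 490.400 and Q₂ = 24006.78/52.20 = 459.900 (equivalently, work directly with expenditure since P cancels).
Midpoint %ΔQ = (24006.78 − 25598.88)/24802.83 = -0.06419; midpoint %ΔI = (88800 − 112540)/100670 = -0.23582.
η = -0.06419 / -0.23582 = 0.272.

0.272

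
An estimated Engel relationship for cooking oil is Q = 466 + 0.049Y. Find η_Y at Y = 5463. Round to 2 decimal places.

At Y = 5463: Q = 733.687.
dQ/dY = 0.049.
η = (dQ/dY)·(Y/Q) = 0.049 × (5463/733.687) = 0.36.

0.36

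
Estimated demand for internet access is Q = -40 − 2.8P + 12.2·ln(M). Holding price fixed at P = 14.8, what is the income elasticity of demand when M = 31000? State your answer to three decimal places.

0.273

At P = 14.8, M = 31000: Q = 44.729.
Holding P constant, ∂Q/∂M = 12.2/M = 0.000393548.
η_M = (∂Q/∂M)·(M/Q) = 0.000393548 × (31000/44.729) = 0.273.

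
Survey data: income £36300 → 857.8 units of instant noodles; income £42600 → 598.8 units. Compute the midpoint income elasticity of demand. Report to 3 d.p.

-2.227

ΔQ = 598.8 − 857.8 = -259; midpoint Q̄ = (857.8 + 598.8)/2 = 728.3.
ΔI = 42600 − 36300 = 6300; midpoint Ī = (36300 + 42600)/2 = 39450.
η = (ΔQ/Q̄) ÷ (ΔI/Ī) = (-259/728.3) ÷ (6300/39450) = -2.227.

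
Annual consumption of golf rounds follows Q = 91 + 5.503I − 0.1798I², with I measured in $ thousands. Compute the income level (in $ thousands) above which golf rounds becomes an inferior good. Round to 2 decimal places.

15.30

dQ/dI = 5.503 − 0.3596I.
The good is inferior where dQ/dI < 0. Setting dQ/dI = 0 gives I = 5.503 / 0.3596 = 15.30.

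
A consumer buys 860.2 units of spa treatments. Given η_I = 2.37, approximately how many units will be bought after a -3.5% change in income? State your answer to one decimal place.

788.8

%ΔQ ≈ η × %ΔI = 2.37 × (-3.5%) = -8.295%.
New Q ≈ 860.2 × (1 − 0.08295) = 788.8.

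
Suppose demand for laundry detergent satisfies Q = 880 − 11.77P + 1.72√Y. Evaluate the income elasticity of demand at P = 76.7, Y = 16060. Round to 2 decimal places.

At P = 76.7, Y = 16060: Q = 195.213.
Holding P constant, ∂Q/∂Y = 1.72/(2√Y) = 0.00678618.
η_Y = (∂Q/∂Y)·(Y/Q) = 0.00678618 × (16060/195.213) = 0.56.

0.56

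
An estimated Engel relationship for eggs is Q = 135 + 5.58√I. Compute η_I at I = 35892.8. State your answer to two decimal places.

At I = 35892.8: Q = 1192.153.
dQ/dI = 5.58/(2√I) = 0.0147265 at this income.
η = (dQ/dI)·(I/Q) = 0.0147265 × (35892.8/1192.153) = 0.44.

0.44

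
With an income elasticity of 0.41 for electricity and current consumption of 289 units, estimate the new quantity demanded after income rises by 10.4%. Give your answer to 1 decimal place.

%ΔQ ≈ η × %ΔI = 0.41 × 10.4% = 4.264%.
New Q ≈ 289 × (1 + 0.04264) = 301.3.

301.3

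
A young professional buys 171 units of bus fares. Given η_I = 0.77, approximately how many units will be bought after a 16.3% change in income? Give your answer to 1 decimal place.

%ΔQ ≈ η × %ΔI = 0.77 × 16.3% = 12.551%.
New Q ≈ 171 × (1 + 0.12551) = 192.5.

192.5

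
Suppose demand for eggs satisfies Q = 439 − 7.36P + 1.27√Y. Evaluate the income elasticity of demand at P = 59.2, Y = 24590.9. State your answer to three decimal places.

0.492

At P = 59.2, Y = 24590.9: Q = 202.443.
Holding P constant, ∂Q/∂Y = 1.27/(2√Y) = 0.00404936.
η_Y = (∂Q/∂Y)·(Y/Q) = 0.00404936 × (24590.9/202.443) = 0.492.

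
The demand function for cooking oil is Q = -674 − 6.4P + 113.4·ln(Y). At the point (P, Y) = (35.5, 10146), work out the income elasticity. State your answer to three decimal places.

0.783

At P = 35.5, Y = 10146: Q = 144.896.
Holding P constant, ∂Q/∂Y = 113.4/Y = 0.0111768.
η_Y = (∂Q/∂Y)·(Y/Q) = 0.0111768 × (10146/144.896) = 0.783.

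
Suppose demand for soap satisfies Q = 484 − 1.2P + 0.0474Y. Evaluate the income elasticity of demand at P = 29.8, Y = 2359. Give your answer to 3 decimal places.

0.200

At P = 29.8, Y = 2359: Q = 560.057.
Holding P constant, ∂Q/∂Y = 0.0474.
η_Y = (∂Q/∂Y)·(Y/Q) = 0.0474 × (2359/560.057) = 0.200.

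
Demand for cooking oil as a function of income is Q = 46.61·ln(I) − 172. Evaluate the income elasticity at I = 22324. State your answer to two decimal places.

At I = 22324: Q = 294.725.
dQ/dI = 46.61/I = 0.00208789 at this income.
η = (dQ/dI)·(I/Q) = 0.00208789 × (22324/294.725) = 0.16.

0.16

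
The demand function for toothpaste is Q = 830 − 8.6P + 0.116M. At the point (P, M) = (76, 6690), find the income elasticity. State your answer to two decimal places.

0.81

At P = 76, M = 6690: Q = 952.440.
Holding P constant, ∂Q/∂M = 0.116.
η_M = (∂Q/∂M)·(M/Q) = 0.116 × (6690/952.440) = 0.81.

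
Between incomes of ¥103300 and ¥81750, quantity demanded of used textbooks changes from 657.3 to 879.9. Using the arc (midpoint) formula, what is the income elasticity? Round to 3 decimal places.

-1.243

ΔQ = 879.9 − 657.3 = 222.6; midpoint Q̄ = (657.3 + 879.9)/2 = 768.6.
ΔI = 81750 − 103300 = -21550; midpoint Ī = (103300 + 81750)/2 = 92525.
η = (ΔQ/Q̄) ÷ (ΔI/Ī) = (222.6/768.6) ÷ (-21550/92525) = -1.243.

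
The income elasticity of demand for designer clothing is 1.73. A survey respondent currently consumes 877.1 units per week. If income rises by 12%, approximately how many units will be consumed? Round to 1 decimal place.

1059.2

%ΔQ ≈ η × %ΔI = 1.73 × 12% = 20.76%.
New Q ≈ 877.1 × (1 + 0.2076) = 1059.2.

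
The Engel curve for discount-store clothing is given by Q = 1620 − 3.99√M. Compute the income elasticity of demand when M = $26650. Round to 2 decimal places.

At M = 26650: Q = 968.639.
dQ/dM = -3.99/(2√M) = -0.0122206 at this income.
η = (dQ/dM)·(M/Q) = -0.0122206 × (26650/968.639) = -0.34.

-0.34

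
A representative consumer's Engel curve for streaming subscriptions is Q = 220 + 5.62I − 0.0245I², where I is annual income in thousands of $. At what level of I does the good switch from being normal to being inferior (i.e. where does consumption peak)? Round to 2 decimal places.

114.69

dQ/dI = 5.62 − 0.049I.
The good is inferior where dQ/dI < 0. Setting dQ/dI = 0 gives I = 5.62 / 0.049 = 114.69.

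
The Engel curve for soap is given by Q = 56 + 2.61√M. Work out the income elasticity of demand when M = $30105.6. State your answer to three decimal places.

At M = 30105.6: Q = 508.860.
dQ/dM = 2.61/(2√M) = 0.0075212 at this income.
η = (dQ/dM)·(M/Q) = 0.0075212 × (30105.6/508.860) = 0.445.

0.445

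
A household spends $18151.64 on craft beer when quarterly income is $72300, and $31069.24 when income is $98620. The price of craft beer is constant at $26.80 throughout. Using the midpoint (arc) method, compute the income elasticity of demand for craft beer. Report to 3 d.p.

1.704

With a constant price, Q₁ = 18151.64/26.80 = 677.300 and Q₂ = 31069.24/26.80 = 1159.300 (equivalently, work directly with expenditure since P cancels).
Midpoint %ΔQ = (31069.24 − 18151.64)/24610.44 = 0.52488; midpoint %ΔI = (98620 − 72300)/85460 = 0.30798.
η = 0.52488 / 0.30798 = 1.704.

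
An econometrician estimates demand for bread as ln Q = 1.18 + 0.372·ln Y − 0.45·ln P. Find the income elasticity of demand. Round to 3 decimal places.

0.372

In a log-linear demand, the coefficient on ln Y is the income elasticity.
So η = 0.372.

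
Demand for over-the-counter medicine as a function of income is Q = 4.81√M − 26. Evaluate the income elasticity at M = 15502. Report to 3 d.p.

0.523

At M = 15502: Q = 572.879.
dQ/dM = 4.81/(2√M) = 0.0193162 at this income.
η = (dQ/dM)·(M/Q) = 0.0193162 × (15502/572.879) = 0.523.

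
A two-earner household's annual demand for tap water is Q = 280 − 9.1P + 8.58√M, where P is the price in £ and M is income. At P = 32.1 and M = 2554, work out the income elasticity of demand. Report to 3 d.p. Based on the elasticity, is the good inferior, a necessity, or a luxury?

0.514 (necessity)

At P = 32.1, M = 2554: Q = 421.498.
Holding P constant, ∂Q/∂M = 8.58/(2√M) = 0.0848881.
η_M = (∂Q/∂M)·(M/Q) = 0.0848881 × (2554/421.498) = 0.514.
Since 0 < η < 1, this is a necessity.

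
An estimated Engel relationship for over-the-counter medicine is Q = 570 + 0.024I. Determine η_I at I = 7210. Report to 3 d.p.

0.233

At I = 7210: Q = 743.040.
dQ/dI = 0.024.
η = (dQ/dI)·(I/Q) = 0.024 × (7210/743.040) = 0.233.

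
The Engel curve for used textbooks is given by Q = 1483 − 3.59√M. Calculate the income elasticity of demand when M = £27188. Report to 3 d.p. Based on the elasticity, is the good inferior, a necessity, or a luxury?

At M = 27188: Q = 891.053.
dQ/dM = -3.59/(2√M) = -0.0108862 at this income.
η = (dQ/dM)·(M/Q) = -0.0108862 × (27188/891.053) = -0.332.
Since η < 0, the good is an inferior good.

-0.332 (inferior good)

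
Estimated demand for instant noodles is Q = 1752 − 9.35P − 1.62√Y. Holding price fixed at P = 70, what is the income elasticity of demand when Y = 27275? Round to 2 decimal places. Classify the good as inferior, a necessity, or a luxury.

-0.16 (inferior good)

At P = 70, Y = 27275: Q = 829.955.
Holding P constant, ∂Q/∂Y = -1.62/(2√Y) = -0.00490459.
η_Y = (∂Q/∂Y)·(Y/Q) = -0.00490459 × (27275/829.955) = -0.16.
Since η < 0, this is an inferior good.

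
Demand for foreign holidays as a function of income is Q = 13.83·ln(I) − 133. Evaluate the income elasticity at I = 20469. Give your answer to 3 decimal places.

3.227

At I = 20469: Q = 4.286.
dQ/dI = 13.83/I = 0.000675656 at this income.
η = (dQ/dI)·(I/Q) = 0.000675656 × (20469/4.286) = 3.227.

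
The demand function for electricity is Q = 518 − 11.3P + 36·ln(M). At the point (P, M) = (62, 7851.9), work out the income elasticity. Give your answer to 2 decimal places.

At P = 62, M = 7851.9: Q = 140.266.
Holding P constant, ∂Q/∂M = 36/M = 0.00458488.
η_M = (∂Q/∂M)·(M/Q) = 0.00458488 × (7851.9/140.266) = 0.26.

0.26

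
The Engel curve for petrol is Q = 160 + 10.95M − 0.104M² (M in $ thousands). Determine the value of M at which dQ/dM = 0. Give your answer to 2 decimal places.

52.64

dQ/dM = 10.95 − 0.208M.
The good is inferior where dQ/dM < 0. Setting dQ/dM = 0 gives M = 10.95 / 0.208 = 52.64.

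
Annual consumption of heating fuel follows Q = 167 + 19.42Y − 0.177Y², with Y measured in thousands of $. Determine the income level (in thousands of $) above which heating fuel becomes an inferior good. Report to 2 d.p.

dQ/dY = 19.42 − 0.354Y.
The good is inferior where dQ/dY < 0. Setting dQ/dY = 0 gives Y = 19.42 / 0.354 = 54.86.

54.86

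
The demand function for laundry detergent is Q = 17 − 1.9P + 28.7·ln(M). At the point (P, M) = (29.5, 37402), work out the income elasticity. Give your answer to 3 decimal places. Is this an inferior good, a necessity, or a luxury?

0.109 (necessity)

At P = 29.5, M = 37402: Q = 263.146.
Holding P constant, ∂Q/∂M = 28.7/M = 0.000767339.
η_M = (∂Q/∂M)·(M/Q) = 0.000767339 × (37402/263.146) = 0.109.
Since 0 < η < 1, this is a necessity.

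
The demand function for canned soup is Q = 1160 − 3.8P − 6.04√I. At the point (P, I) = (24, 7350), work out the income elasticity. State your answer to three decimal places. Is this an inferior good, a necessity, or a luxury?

At P = 24, I = 7350: Q = 550.978.
Holding P constant, ∂Q/∂I = -6.04/(2√I) = -0.035226.
η_I = (∂Q/∂I)·(I/Q) = -0.035226 × (7350/550.978) = -0.470.
Since η < 0, this is an inferior good.

-0.470 (inferior good)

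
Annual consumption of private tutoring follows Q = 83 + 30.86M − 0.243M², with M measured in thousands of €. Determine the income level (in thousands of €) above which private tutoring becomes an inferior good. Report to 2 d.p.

dQ/dM = 30.86 − 0.486M.
The good is inferior where dQ/dM < 0. Setting dQ/dM = 0 gives M = 30.86 / 0.486 = 63.50.

63.50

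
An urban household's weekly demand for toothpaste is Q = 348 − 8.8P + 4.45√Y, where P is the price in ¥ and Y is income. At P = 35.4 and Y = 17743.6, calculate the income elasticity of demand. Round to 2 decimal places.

0.47

At P = 35.4, Y = 17743.6: Q = 629.243.
Holding P constant, ∂Q/∂Y = 4.45/(2√Y) = 0.0167036.
η_Y = (∂Q/∂Y)·(Y/Q) = 0.0167036 × (17743.6/629.243) = 0.47.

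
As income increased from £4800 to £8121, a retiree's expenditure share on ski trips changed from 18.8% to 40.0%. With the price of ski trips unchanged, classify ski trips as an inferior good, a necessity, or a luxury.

The budget share rises as income rises, so η > 1.

luxury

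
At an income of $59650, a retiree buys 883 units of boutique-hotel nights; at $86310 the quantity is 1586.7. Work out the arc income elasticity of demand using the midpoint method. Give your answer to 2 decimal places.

ΔQ = 1586.7 − 883 = 703.7; midpoint Q̄ = (883 + 1586.7)/2 = 1234.85.
ΔI = 86310 − 59650 = 26660; midpoint Ī = (59650 + 86310)/2 = 72980.
η = (ΔQ/Q̄) ÷ (ΔI/Ī) = (703.7/1234.85) ÷ (26660/72980) = 1.56.

1.56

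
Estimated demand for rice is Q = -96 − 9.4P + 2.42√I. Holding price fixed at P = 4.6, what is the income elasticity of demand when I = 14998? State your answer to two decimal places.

At P = 4.6, I = 14998: Q = 157.128.
Holding P constant, ∂Q/∂I = 2.42/(2√I) = 0.00988027.
η_I = (∂Q/∂I)·(I/Q) = 0.00988027 × (14998/157.128) = 0.94.

0.94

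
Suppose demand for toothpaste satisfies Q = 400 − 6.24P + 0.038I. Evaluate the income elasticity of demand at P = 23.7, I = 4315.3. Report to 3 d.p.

At P = 23.7, I = 4315.3: Q = 416.093.
Holding P constant, ∂Q/∂I = 0.038.
η_I = (∂Q/∂I)·(I/Q) = 0.038 × (4315.3/416.093) = 0.394.

0.394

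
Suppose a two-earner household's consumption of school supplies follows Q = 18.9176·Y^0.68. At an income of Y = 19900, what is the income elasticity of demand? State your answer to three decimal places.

For Q = A·Y^β the income elasticity is constant and equal to β.
Here β = 0.68, so η = 0.680.

0.680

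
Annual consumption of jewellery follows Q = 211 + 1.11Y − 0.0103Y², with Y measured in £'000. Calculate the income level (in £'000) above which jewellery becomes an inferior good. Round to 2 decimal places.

53.88

dQ/dY = 1.11 − 0.0206Y.
The good is inferior where dQ/dY < 0. Setting dQ/dY = 0 gives Y = 1.11 / 0.0206 = 53.88.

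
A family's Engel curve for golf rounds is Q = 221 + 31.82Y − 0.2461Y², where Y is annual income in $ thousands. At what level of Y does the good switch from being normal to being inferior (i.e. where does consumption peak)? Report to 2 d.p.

dQ/dY = 31.82 − 0.4922Y.
The good is inferior where dQ/dY < 0. Setting dQ/dY = 0 gives Y = 31.82 / 0.4922 = 64.65.

64.65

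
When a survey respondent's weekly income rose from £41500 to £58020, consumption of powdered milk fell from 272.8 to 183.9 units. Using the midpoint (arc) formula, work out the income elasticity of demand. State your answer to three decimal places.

-1.173

ΔQ = 183.9 − 272.8 = -88.9; midpoint Q̄ = (272.8 + 183.9)/2 = 228.35.
ΔI = 58020 − 41500 = 16520; midpoint Ī = (41500 + 58020)/2 = 49760.
η = (ΔQ/Q̄) ÷ (ΔI/Ī) = (-88.9/228.35) ÷ (16520/49760) = -1.173.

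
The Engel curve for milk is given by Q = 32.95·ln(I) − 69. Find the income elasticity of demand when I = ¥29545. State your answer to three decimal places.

0.122

At I = 29545: Q = 270.176.
dQ/dI = 32.95/I = 0.00111525 at this income.
η = (dQ/dI)·(I/Q) = 0.00111525 × (29545/270.176) = 0.122.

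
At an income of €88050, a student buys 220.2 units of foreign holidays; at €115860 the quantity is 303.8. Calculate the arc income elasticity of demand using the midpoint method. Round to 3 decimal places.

1.170

ΔQ = 303.8 − 220.2 = 83.6; midpoint Q̄ = (220.2 + 303.8)/2 = 262.
ΔI = 115860 − 88050 = 27810; midpoint Ī = (88050 + 115860)/2 = 101955.
η = (ΔQ/Q̄) ÷ (ΔI/Ī) = (83.6/262) ÷ (27810/101955) = 1.170.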